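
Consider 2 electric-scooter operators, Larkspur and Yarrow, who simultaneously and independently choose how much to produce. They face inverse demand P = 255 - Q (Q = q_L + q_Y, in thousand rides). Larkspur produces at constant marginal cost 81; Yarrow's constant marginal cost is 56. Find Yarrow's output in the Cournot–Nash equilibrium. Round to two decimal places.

Larkspur's profit: π_L = (255 - Q)q_L - (81q_L). Setting ∂π_L/∂q_L = 0: 174 - 2q_L - (q_Y) = 0.
Yarrow's profit: π_Y = (255 - Q)q_Y - (56q_Y). Setting ∂π_Y/∂q_Y = 0: 199 - 2q_Y - (q_L) = 0.
Rearranging gives the reaction functions q_L = (174 - q_Y)/2 and q_Y = (199 - q_L)/2.
Substituting one into the other gives q_L = 149/3 and q_Y = 224/3.

74.67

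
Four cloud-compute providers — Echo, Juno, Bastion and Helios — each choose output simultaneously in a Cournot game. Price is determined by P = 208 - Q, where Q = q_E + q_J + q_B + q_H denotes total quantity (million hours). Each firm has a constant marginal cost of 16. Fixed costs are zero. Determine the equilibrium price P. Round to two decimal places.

54.40

A representative firm's profit is π_i = q_i(208 - Q) - 16q_i.
First-order condition (treating rivals' output as given): 192 - 2q_i - Σ_{j≠i} q_j = 0.
With identical firms every q_j equals q_i, so Σ_{j≠i} q_j = 3q_i and 192 = 5q_i, giving q_i = 192/5.
Total output Q = 768/5, so price P = 208 - 768/5 = 272/5.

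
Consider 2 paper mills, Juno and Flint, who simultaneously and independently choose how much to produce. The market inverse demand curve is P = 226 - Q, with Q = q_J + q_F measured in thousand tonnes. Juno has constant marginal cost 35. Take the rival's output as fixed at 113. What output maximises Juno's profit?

39

With the rival's output fixed at 113, Juno's profit is π_J = (226 - 113 - q_J)q_J - (35q_J) = (113 - q_J)q_J - (35q_J).
∂π_J/∂q_J = 78 - 2q_J = 0, so q_J = 39.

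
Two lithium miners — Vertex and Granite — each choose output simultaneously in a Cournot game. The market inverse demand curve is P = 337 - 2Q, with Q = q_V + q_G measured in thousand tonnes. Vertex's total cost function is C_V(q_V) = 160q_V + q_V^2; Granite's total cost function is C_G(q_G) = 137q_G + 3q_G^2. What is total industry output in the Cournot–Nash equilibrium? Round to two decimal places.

39.57

Vertex's profit: π_V = (337 - 2Q)q_V - (160q_V + q_V²). Setting ∂π_V/∂q_V = 0: 177 - 6q_V - 2(q_G) = 0.
Granite's first-order condition: 200 - 10q_G - 2(q_V) = 0.
Best responses: q_V = (177 - 2q_G)/6, q_G = (200 - 2q_V)/10.
Solving the pair: q_V = 685/28, q_G = 423/28.
Total output Q = 685/28 + 423/28 = 277/7.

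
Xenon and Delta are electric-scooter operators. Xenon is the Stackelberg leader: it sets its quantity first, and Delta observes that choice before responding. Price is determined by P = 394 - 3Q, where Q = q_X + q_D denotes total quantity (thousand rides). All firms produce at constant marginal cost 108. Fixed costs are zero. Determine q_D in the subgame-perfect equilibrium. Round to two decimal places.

Solve by backward induction. Given q_X, the follower Delta maximises π_D = (394 - 3q_X - 3q_D)q_D - 108q_D.
Setting the follower's marginal profit to zero, 286 - 3q_X - 6q_D = 0, i.e. q_D = (286 - 3q_X)/6.
Xenon substitutes q_D(q_X) into its own profit: π_X = q_X(394 - 3q_X - (286 - 3q_X)/2) - 108q_X = (251 - (3/2)q_X)q_X - 108q_X.
The leader's first-order condition 143 - 3q_X = 0 yields q_X = 143/3.
Then q_D = (286 - 3·(143/3))/6 = 143/6.

23.83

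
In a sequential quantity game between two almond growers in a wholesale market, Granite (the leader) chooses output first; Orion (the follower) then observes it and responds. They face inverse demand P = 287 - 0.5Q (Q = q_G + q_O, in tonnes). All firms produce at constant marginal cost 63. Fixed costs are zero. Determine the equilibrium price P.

119

Solve by backward induction. Given q_G, the follower Orion maximises π_O = (287 - (1/2)q_G - (1/2)q_O)q_O - 63q_O.
∂π_O/∂q_O = 224 - (1/2)q_G - q_O = 0 gives the reaction function q_O = (224 - (1/2)q_G).
The leader anticipates this reaction. Substituting into P = 287 - 0.5Q gives P = 175 - (1/4)q_G, so π_G = (175 - (1/4)q_G)q_G - 63q_G.
Leader FOC: 112 - (1/2)q_G = 0, so q_G = 224.
Then q_O = (224 - (1/2)·224) = 112.
Total output Q = 336, so price P = 287 - (1/2)·336 = 119.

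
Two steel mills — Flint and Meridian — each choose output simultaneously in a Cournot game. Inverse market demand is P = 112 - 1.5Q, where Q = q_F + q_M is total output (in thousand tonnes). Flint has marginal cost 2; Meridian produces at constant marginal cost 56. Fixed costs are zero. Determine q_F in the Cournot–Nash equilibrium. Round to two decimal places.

36.44

Flint's profit: π_F = (112 - 1.5Q)q_F - (2q_F). Setting ∂π_F/∂q_F = 0: 110 - 3q_F - (3/2)(q_M) = 0.
Meridian's first-order condition: 56 - 3q_M - (3/2)(q_F) = 0.
So q_F = (110 - (3/2)q_M)/3 and q_M = (56 - (3/2)q_F)/3.
Solving the pair: q_F = 328/9, q_M = 4/9.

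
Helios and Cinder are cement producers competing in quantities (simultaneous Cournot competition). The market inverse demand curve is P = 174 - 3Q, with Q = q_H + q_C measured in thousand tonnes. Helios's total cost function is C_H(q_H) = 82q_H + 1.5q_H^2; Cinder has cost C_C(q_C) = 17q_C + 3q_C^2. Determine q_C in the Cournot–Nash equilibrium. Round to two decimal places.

Helios's profit: π_H = (174 - 3Q)q_H - (82q_H + (3/2)q_H²). Setting ∂π_H/∂q_H = 0: 92 - 9q_H - 3(q_C) = 0.
Cinder's first-order condition: 157 - 12q_C - 3(q_H) = 0.
Rearranging gives the reaction functions q_H = (92 - 3q_C)/9 and q_C = (157 - 3q_H)/12.
Solving the pair: q_H = 211/33, q_C = 379/33.

11.48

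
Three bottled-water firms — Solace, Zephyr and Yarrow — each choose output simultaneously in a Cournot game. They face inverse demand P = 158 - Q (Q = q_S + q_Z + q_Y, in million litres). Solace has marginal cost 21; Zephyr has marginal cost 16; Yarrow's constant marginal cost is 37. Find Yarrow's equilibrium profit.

441

Solace's profit: π_S = (158 - Q)q_S - (21q_S). Setting ∂π_S/∂q_S = 0: 137 - 2q_S - (q_Z + q_Y) = 0.
Zephyr's profit: π_Z = (158 - Q)q_Z - (16q_Z). Setting ∂π_Z/∂q_Z = 0: 142 - 2q_Z - (q_S + q_Y) = 0.
Yarrow's profit: π_Y = (158 - Q)q_Y - (37q_Y). Setting ∂π_Y/∂q_Y = 0: 121 - 2q_Y - (q_S + q_Z) = 0.
Adding the 3 conditions: 400 − 2Q − 2Q = 0, i.e. Q = 100.
Back-substituting: q_S = (137 − 100) = 37, q_Z = (142 − 100) = 42, q_Y = (121 − 100) = 21.
Price P = 158 - 100 = 58.
Yarrow's profit: (58 - 37)·21 = 441.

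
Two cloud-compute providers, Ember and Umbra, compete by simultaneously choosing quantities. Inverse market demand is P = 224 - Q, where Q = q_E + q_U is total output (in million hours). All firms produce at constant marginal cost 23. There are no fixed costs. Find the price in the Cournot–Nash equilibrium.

90

A representative firm's profit is π_i = q_i(224 - Q) - 23q_i.
Setting ∂π_i/∂q_i = 0 with rivals' quantities fixed: 201 - 2q_i - q_j = 0.
By symmetry each firm produces the same amount; substituting q_j = q_i yields q_i = 201/3 = 67.
Total output Q = 134, so price P = 224 - 134 = 90.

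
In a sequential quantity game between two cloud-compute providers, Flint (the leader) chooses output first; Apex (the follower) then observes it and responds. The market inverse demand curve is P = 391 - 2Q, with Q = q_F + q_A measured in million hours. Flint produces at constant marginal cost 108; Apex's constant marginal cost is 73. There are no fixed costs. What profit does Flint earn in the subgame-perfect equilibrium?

Solve by backward induction. Given q_F, the follower Apex maximises π_A = (391 - 2q_F - 2q_A)q_A - 73q_A.
Setting the follower's marginal profit to zero, 318 - 2q_F - 4q_A = 0, i.e. q_A = (318 - 2q_F)/4.
Flint substitutes q_A(q_F) into its own profit: π_F = q_F(391 - 2q_F - (318 - 2q_F)/2) - 108q_F = (232 - q_F)q_F - 108q_F.
The leader's first-order condition 124 - 2q_F = 0 yields q_F = 62.
Then q_A = (318 - 2·62)/4 = 97/2.
Price P = 391 - 2·(221/2) = 170.
Flint's profit: (170 - 108)·62 = 3844.

3844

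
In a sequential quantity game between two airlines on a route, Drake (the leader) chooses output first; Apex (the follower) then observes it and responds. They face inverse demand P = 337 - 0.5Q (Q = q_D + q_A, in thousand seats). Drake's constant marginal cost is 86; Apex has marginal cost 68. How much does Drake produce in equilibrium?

Solve by backward induction. Given q_D, the follower Apex maximises π_A = (337 - (1/2)q_D - (1/2)q_A)q_A - 68q_A.
Follower FOC: 269 - (1/2)q_D - q_A = 0, so q_A(q_D) = (269 - (1/2)q_D).
Drake substitutes q_A(q_D) into its own profit: π_D = q_D(337 - (1/2)q_D - (269 - (1/2)q_D)/2) - 86q_D = (405/2 - (1/4)q_D)q_D - 86q_D.
The leader's first-order condition 233/2 - (1/2)q_D = 0 yields q_D = 233.
Then q_A = (269 - (1/2)·233) = 305/2.

233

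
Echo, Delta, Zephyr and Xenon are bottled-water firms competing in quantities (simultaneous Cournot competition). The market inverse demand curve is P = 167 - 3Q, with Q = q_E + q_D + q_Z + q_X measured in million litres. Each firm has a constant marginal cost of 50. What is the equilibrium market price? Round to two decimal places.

73.40

A representative firm's profit is π_i = q_i(167 - 3Q) - 50q_i.
Setting ∂π_i/∂q_i = 0 with rivals' quantities fixed: 117 - 6q_i - 3·Σ_{j≠i} q_j = 0.
With identical firms every q_j equals q_i, so Σ_{j≠i} q_j = 3q_i and 117 = 15q_i, giving q_i = 39/5.
Total output Q = 156/5, so price P = 167 - 3·(156/5) = 367/5.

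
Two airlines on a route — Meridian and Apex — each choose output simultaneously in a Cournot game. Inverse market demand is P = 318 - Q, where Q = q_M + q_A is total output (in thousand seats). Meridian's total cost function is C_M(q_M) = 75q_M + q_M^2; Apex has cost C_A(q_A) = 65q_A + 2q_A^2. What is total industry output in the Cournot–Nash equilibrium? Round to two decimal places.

85.83

Meridian's profit: π_M = (318 - Q)q_M - (75q_M + q_M²). Setting ∂π_M/∂q_M = 0: 243 - 4q_M - (q_A) = 0.
Apex's profit: π_A = (318 - Q)q_A - (65q_A + 2q_A²). Setting ∂π_A/∂q_A = 0: 253 - 6q_A - (q_M) = 0.
So q_M = (243 - q_A)/4 and q_A = (253 - q_M)/6.
Substituting one into the other gives q_M = 1205/23 and q_A = 769/23.
Total output Q = 1205/23 + 769/23 = 1974/23.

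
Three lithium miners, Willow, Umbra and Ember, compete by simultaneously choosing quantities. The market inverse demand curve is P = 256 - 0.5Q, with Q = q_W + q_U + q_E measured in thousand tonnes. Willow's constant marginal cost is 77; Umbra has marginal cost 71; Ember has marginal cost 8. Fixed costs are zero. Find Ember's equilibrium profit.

18050

Willow's profit: π_W = (256 - 0.5Q)q_W - (77q_W). Setting ∂π_W/∂q_W = 0: 179 - q_W - (1/2)(q_U + q_E) = 0.
Umbra's first-order condition: 185 - q_U - (1/2)(q_W + q_E) = 0.
Ember's profit: π_E = (256 - 0.5Q)q_E - (8q_E). Setting ∂π_E/∂q_E = 0: 248 - q_E - (1/2)(q_W + q_U) = 0.
Adding the 3 first-order conditions: 612 − 2Q = 0, so Q = 306.
Back-substituting: q_W = (179 − 153)/(1/2) = 52, q_U = (185 − 153)/(1/2) = 64, q_E = (248 − 153)/(1/2) = 190.
Price P = 256 - (1/2)·306 = 103.
Ember's profit: (103 - 8)·190 = 18050.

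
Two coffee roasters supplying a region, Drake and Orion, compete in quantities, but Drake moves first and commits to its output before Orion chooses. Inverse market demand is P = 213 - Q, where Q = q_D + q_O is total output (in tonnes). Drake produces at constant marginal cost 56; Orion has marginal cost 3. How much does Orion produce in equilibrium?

The follower Orion best-responds to any q_D: π_O = (213 - Q)q_O - 3q_O.
Follower FOC: 210 - q_D - 2q_O = 0, so q_O(q_D) = (210 - q_D)/2.
Drake substitutes q_O(q_D) into its own profit: π_D = q_D(213 - q_D - (210 - q_D)/2) - 56q_D = (108 - (1/2)q_D)q_D - 56q_D.
The leader's first-order condition 52 - q_D = 0 yields q_D = 52.
Then q_O = (210 - 52)/2 = 79.

79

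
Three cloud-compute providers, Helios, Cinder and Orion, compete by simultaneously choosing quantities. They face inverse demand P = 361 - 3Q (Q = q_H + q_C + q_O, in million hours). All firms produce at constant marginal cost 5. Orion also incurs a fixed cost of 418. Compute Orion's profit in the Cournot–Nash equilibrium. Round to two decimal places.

2222.33

Each firm earns π_i = (361 - 3Q)q_i - 5q_i.
Setting ∂π_i/∂q_i = 0 with rivals' quantities fixed: 356 - 6q_i - 3·Σ_{j≠i} q_j = 0.
By symmetry each firm produces the same amount; substituting Σ_{j≠i} q_j = 2q_i yields q_i = 356/12 = 89/3.
Price P = 361 - 3·89 = 94.
Orion's profit: (94 - 5)·(89/3) - 418 = 2222.3333.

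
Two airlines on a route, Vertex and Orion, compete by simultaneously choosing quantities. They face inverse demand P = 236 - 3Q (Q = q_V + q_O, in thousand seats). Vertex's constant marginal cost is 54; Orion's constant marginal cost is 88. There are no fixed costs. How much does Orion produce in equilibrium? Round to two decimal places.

Vertex's profit: π_V = (236 - 3Q)q_V - (54q_V). Setting ∂π_V/∂q_V = 0: 182 - 6q_V - 3(q_O) = 0.
Orion's profit: π_O = (236 - 3Q)q_O - (88q_O). Setting ∂π_O/∂q_O = 0: 148 - 6q_O - 3(q_V) = 0.
Rearranging gives the reaction functions q_V = (182 - 3q_O)/6 and q_O = (148 - 3q_V)/6.
Solving the pair: q_V = 24, q_O = 38/3.

12.67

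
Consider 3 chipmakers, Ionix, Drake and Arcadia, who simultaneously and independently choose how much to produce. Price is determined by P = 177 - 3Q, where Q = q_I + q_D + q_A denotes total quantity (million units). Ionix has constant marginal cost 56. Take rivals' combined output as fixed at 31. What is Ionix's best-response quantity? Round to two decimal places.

4.67

With rivals' combined output fixed at 31, Ionix's profit is π_I = (177 - 3·31 - 3q_I)q_I - (56q_I) = (84 - 3q_I)q_I - (56q_I).
∂π_I/∂q_I = 28 - 6q_I = 0, so q_I = 14/3.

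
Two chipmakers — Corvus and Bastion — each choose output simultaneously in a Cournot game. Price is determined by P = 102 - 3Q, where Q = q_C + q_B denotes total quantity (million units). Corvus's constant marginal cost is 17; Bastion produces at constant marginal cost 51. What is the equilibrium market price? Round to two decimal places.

Corvus's profit: π_C = (102 - 3Q)q_C - (17q_C). Setting ∂π_C/∂q_C = 0: 85 - 6q_C - 3(q_B) = 0.
Bastion's profit: π_B = (102 - 3Q)q_B - (51q_B). Setting ∂π_B/∂q_B = 0: 51 - 6q_B - 3(q_C) = 0.
Best responses: q_C = (85 - 3q_B)/6, q_B = (51 - 3q_C)/6.
Solving the pair: q_C = 119/9, q_B = 17/9.
Total output Q = 136/9, so price P = 102 - 3·(136/9) = 170/3.

56.67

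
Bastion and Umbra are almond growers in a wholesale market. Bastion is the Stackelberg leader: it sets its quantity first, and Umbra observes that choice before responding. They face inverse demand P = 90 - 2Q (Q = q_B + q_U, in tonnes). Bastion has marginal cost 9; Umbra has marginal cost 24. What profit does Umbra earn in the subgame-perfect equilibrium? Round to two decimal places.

The follower Umbra best-responds to any q_B: π_U = (90 - 2Q)q_U - 24q_U.
Follower FOC: 66 - 2q_B - 4q_U = 0, so q_U(q_B) = (66 - 2q_B)/4.
The leader anticipates this reaction. Substituting into P = 90 - 2Q gives P = 57 - q_B, so π_B = (57 - q_B)q_B - 9q_B.
Maximising: ∂π_B/∂q_B = 48 - 2q_B = 0, giving q_B = 24.
Then q_U = (66 - 2·24)/4 = 9/2.
Price P = 90 - 2·(57/2) = 33.
Umbra's profit: (33 - 24)·(9/2) = 81/2.

40.50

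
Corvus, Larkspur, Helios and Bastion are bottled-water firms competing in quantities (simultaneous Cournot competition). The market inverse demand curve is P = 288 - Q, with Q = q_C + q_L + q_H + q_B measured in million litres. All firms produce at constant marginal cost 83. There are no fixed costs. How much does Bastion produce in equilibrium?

A representative firm's profit is π_i = q_i(288 - Q) - 83q_i.
Setting ∂π_i/∂q_i = 0 with rivals' quantities fixed: 205 - 2q_i - Σ_{j≠i} q_j = 0.
With identical firms every q_j equals q_i, so Σ_{j≠i} q_j = 3q_i and 205 = 5q_i, giving q_i = 41.

41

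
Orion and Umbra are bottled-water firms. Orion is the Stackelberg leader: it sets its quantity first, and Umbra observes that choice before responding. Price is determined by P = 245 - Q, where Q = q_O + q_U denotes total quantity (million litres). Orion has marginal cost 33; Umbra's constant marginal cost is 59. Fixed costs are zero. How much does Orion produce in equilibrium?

119

The follower Umbra best-responds to any q_O: π_U = (245 - Q)q_U - 59q_U.
∂π_U/∂q_U = 186 - q_O - 2q_U = 0 gives the reaction function q_U = (186 - q_O)/2.
Orion substitutes q_U(q_O) into its own profit: π_O = q_O(245 - q_O - (186 - q_O)/2) - 33q_O = (152 - (1/2)q_O)q_O - 33q_O.
The leader's first-order condition 119 - q_O = 0 yields q_O = 119.
Then q_U = (186 - 119)/2 = 67/2.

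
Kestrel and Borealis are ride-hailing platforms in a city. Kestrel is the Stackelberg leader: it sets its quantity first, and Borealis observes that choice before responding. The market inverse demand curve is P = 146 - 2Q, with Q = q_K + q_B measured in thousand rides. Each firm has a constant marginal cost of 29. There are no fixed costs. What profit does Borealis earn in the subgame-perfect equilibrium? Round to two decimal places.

Solve by backward induction. Given q_K, the follower Borealis maximises π_B = (146 - 2q_K - 2q_B)q_B - 29q_B.
Setting the follower's marginal profit to zero, 117 - 2q_K - 4q_B = 0, i.e. q_B = (117 - 2q_K)/4.
Kestrel substitutes q_B(q_K) into its own profit: π_K = q_K(146 - 2q_K - (117 - 2q_K)/2) - 29q_K = (175/2 - q_K)q_K - 29q_K.
Maximising: ∂π_K/∂q_K = 117/2 - 2q_K = 0, giving q_K = 117/4.
Then q_B = (117 - 2·(117/4))/4 = 117/8.
Price P = 146 - 2·(351/8) = 233/4.
Borealis's profit: (233/4 - 29)·(117/8) = 427.7813.

427.78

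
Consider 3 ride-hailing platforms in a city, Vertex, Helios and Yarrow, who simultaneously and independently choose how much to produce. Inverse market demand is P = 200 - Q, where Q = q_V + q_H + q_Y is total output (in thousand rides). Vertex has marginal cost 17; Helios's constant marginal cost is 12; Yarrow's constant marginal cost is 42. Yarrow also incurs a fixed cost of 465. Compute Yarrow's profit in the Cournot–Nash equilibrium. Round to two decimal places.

198.06

Vertex's profit: π_V = (200 - Q)q_V - (17q_V). Setting ∂π_V/∂q_V = 0: 183 - 2q_V - (q_H + q_Y) = 0.
Helios's first-order condition: 188 - 2q_H - (q_V + q_Y) = 0.
Yarrow's profit: π_Y = (200 - Q)q_Y - (42q_Y). Setting ∂π_Y/∂q_Y = 0: 158 - 2q_Y - (q_V + q_H) = 0.
Summing all 3 equations gives 529 − 4Q = 0, hence Q = 529/4.
Back-substituting: q_V = (183 − 529/4) = 203/4, q_H = (188 − 529/4) = 223/4, q_Y = (158 − 529/4) = 103/4.
Price P = 200 - 529/4 = 271/4.
Yarrow's profit: (271/4 - 42)·(103/4) - 465 = 198.0625.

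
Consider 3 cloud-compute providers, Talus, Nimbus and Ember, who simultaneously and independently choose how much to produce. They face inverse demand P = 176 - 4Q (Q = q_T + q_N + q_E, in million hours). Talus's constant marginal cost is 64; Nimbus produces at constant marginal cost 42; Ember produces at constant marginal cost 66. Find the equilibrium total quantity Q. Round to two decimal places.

22.25

Talus's profit: π_T = (176 - 4Q)q_T - (64q_T). Setting ∂π_T/∂q_T = 0: 112 - 8q_T - 4(q_N + q_E) = 0.
Nimbus's first-order condition: 134 - 8q_N - 4(q_T + q_E) = 0.
Ember's profit: π_E = (176 - 4Q)q_E - (66q_E). Setting ∂π_E/∂q_E = 0: 110 - 8q_E - 4(q_T + q_N) = 0.
Summing all 3 equations gives 356 − 16Q = 0, hence Q = 89/4.
Back-substituting: q_T = (112 − 89)/4 = 23/4, q_N = (134 − 89)/4 = 45/4, q_E = (110 − 89)/4 = 21/4.
Total output Q = 23/4 + 45/4 + 21/4 = 89/4.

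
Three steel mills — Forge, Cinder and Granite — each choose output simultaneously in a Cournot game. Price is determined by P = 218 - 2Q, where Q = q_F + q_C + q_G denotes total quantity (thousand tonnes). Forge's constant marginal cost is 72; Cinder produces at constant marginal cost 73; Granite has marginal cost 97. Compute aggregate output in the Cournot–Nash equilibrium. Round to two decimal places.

51.50

Forge's profit: π_F = (218 - 2Q)q_F - (72q_F). Setting ∂π_F/∂q_F = 0: 146 - 4q_F - 2(q_C + q_G) = 0.
Cinder's profit: π_C = (218 - 2Q)q_C - (73q_C). Setting ∂π_C/∂q_C = 0: 145 - 4q_C - 2(q_F + q_G) = 0.
Granite's first-order condition: 121 - 4q_G - 2(q_F + q_C) = 0.
Summing all 3 equations gives 412 − 8Q = 0, hence Q = 103/2.
Back-substituting: q_F = (146 − 103)/2 = 43/2, q_C = (145 − 103)/2 = 21, q_G = (121 − 103)/2 = 9.
Total output Q = 43/2 + 21 + 9 = 103/2.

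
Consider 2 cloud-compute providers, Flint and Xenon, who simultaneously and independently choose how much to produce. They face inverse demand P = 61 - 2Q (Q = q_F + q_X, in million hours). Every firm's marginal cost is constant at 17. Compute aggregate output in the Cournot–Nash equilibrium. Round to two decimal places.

14.67

Each firm earns π_i = (61 - 2Q)q_i - 17q_i.
Setting ∂π_i/∂q_i = 0 with rivals' quantities fixed: 44 - 4q_i - 2q_j = 0.
By symmetry each firm produces the same amount; substituting q_j = q_i yields q_i = 44/6 = 22/3.
Total output Q = 22/3 + 22/3 = 44/3.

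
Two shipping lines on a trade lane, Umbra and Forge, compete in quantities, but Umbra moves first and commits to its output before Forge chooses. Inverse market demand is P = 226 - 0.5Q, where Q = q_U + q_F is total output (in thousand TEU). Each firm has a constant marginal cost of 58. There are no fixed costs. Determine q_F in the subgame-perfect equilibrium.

84

The follower Forge best-responds to any q_U: π_F = (226 - 0.5Q)q_F - 58q_F.
Follower FOC: 168 - (1/2)q_U - q_F = 0, so q_F(q_U) = (168 - (1/2)q_U).
Umbra substitutes q_F(q_U) into its own profit: π_U = q_U(226 - (1/2)q_U - (168 - (1/2)q_U)/2) - 58q_U = (142 - (1/4)q_U)q_U - 58q_U.
The leader's first-order condition 84 - (1/2)q_U = 0 yields q_U = 168.
Then q_F = (168 - (1/2)·168) = 84.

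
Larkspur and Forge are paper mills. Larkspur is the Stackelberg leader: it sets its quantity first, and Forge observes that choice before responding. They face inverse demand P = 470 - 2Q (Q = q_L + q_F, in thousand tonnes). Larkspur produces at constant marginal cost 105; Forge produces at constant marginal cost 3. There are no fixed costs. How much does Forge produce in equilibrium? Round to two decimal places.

83.88

Solve by backward induction. Given q_L, the follower Forge maximises π_F = (470 - 2q_L - 2q_F)q_F - 3q_F.
Follower FOC: 467 - 2q_L - 4q_F = 0, so q_F(q_L) = (467 - 2q_L)/4.
The leader anticipates this reaction. Substituting into P = 470 - 2Q gives P = 473/2 - q_L, so π_L = (473/2 - q_L)q_L - 105q_L.
Leader FOC: 263/2 - 2q_L = 0, so q_L = 263/4.
Then q_F = (467 - 2·(263/4))/4 = 671/8.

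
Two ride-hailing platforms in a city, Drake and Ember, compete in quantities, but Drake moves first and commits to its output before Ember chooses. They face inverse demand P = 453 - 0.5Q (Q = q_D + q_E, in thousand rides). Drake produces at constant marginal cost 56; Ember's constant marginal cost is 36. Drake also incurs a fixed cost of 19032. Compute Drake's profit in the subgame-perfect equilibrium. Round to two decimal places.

16500.25

Solve by backward induction. Given q_D, the follower Ember maximises π_E = (453 - (1/2)q_D - (1/2)q_E)q_E - 36q_E.
Follower FOC: 417 - (1/2)q_D - q_E = 0, so q_E(q_D) = (417 - (1/2)q_D).
The leader anticipates this reaction. Substituting into P = 453 - 0.5Q gives P = 489/2 - (1/4)q_D, so π_D = (489/2 - (1/4)q_D)q_D - 56q_D.
Maximising: ∂π_D/∂q_D = 377/2 - (1/2)q_D = 0, giving q_D = 377.
Then q_E = (417 - (1/2)·377) = 457/2.
Price P = 453 - (1/2)·(1211/2) = 601/4.
Drake's profit: (601/4 - 56)·377 - 19032 = 16500.2500.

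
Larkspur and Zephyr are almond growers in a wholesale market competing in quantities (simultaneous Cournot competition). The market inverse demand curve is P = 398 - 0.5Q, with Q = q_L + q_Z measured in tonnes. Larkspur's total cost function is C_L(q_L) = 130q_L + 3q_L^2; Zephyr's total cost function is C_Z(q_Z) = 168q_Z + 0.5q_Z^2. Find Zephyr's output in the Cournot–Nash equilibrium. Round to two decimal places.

107.35

Larkspur's profit: π_L = (398 - 0.5Q)q_L - (130q_L + 3q_L²). Setting ∂π_L/∂q_L = 0: 268 - 7q_L - (1/2)(q_Z) = 0.
Zephyr's first-order condition: 230 - 2q_Z - (1/2)(q_L) = 0.
Rearranging gives the reaction functions q_L = (268 - (1/2)q_Z)/7 and q_Z = (230 - (1/2)q_L)/2.
Substituting one into the other gives q_L = 1684/55 and q_Z = 107.3455.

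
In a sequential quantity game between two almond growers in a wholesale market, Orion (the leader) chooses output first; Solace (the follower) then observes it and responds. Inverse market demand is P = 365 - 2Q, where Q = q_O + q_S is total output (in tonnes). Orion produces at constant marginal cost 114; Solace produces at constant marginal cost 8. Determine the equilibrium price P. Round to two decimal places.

150.25

Solve by backward induction. Given q_O, the follower Solace maximises π_S = (365 - 2q_O - 2q_S)q_S - 8q_S.
Setting the follower's marginal profit to zero, 357 - 2q_O - 4q_S = 0, i.e. q_S = (357 - 2q_O)/4.
The leader anticipates this reaction. Substituting into P = 365 - 2Q gives P = 373/2 - q_O, so π_O = (373/2 - q_O)q_O - 114q_O.
Maximising: ∂π_O/∂q_O = 145/2 - 2q_O = 0, giving q_O = 145/4.
Then q_S = (357 - 2·(145/4))/4 = 569/8.
Total output Q = 859/8, so price P = 365 - 2·(859/8) = 601/4.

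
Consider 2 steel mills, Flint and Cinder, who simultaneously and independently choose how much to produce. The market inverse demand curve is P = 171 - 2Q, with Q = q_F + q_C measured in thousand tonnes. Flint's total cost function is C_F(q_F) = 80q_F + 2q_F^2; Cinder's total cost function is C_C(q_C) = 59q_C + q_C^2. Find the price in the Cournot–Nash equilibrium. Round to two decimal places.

123.91

Flint's profit: π_F = (171 - 2Q)q_F - (80q_F + 2q_F²). Setting ∂π_F/∂q_F = 0: 91 - 8q_F - 2(q_C) = 0.
Cinder's profit: π_C = (171 - 2Q)q_C - (59q_C + q_C²). Setting ∂π_C/∂q_C = 0: 112 - 6q_C - 2(q_F) = 0.
So q_F = (91 - 2q_C)/8 and q_C = (112 - 2q_F)/6.
Substituting one into the other gives q_F = 161/22 and q_C = 357/22.
Total output Q = 259/11, so price P = 171 - 2·(259/11) = 1363/11.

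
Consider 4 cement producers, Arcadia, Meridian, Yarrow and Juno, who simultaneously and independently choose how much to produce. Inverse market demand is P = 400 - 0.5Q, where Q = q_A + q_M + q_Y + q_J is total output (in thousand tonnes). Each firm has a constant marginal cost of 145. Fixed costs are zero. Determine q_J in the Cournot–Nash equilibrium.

Each firm earns π_i = (400 - 0.5Q)q_i - 145q_i.
Setting ∂π_i/∂q_i = 0 with rivals' quantities fixed: 255 - q_i - (1/2)·Σ_{j≠i} q_j = 0.
With identical firms every q_j equals q_i, so Σ_{j≠i} q_j = 3q_i and 255 = (5/2)q_i, giving q_i = 102.

102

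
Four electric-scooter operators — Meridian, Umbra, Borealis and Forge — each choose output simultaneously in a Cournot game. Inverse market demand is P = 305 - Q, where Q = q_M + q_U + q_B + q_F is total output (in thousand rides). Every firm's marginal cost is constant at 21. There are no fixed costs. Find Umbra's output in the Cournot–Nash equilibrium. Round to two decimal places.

Each firm earns π_i = (305 - Q)q_i - 21q_i.
Setting ∂π_i/∂q_i = 0 with rivals' quantities fixed: 284 - 2q_i - Σ_{j≠i} q_j = 0.
With identical firms every q_j equals q_i, so Σ_{j≠i} q_j = 3q_i and 284 = 5q_i, giving q_i = 284/5.

56.80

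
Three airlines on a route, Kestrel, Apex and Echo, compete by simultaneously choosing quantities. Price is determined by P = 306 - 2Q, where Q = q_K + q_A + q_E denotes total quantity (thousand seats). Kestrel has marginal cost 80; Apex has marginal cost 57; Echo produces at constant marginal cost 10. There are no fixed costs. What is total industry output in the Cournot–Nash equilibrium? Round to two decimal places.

Kestrel's profit: π_K = (306 - 2Q)q_K - (80q_K). Setting ∂π_K/∂q_K = 0: 226 - 4q_K - 2(q_A + q_E) = 0.
Apex's first-order condition: 249 - 4q_A - 2(q_K + q_E) = 0.
Echo's first-order condition: 296 - 4q_E - 2(q_K + q_A) = 0.
Summing all 3 equations gives 771 − 8Q = 0, hence Q = 771/8.
Back-substituting: q_K = (226 − 771/4)/2 = 133/8, q_A = (249 − 771/4)/2 = 225/8, q_E = (296 − 771/4)/2 = 413/8.
Total output Q = 133/8 + 225/8 + 413/8 = 771/8.

96.38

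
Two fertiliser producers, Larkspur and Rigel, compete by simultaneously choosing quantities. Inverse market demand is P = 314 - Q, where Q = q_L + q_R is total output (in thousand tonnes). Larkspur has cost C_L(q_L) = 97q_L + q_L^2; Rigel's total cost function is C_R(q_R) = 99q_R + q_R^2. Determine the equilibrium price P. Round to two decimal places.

Larkspur's profit: π_L = (314 - Q)q_L - (97q_L + q_L²). Setting ∂π_L/∂q_L = 0: 217 - 4q_L - (q_R) = 0.
Rigel's profit: π_R = (314 - Q)q_R - (99q_R + q_R²). Setting ∂π_R/∂q_R = 0: 215 - 4q_R - (q_L) = 0.
Rearranging gives the reaction functions q_L = (217 - q_R)/4 and q_R = (215 - q_L)/4.
Solving the pair: q_L = 653/15, q_R = 643/15.
Total output Q = 432/5, so price P = 314 - 432/5 = 1138/5.

227.60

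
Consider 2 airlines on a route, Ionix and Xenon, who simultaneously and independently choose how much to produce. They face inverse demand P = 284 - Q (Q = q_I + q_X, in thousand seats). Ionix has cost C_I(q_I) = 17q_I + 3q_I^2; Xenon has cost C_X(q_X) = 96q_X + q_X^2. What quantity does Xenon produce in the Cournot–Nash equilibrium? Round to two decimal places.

39.90

Ionix's profit: π_I = (284 - Q)q_I - (17q_I + 3q_I²). Setting ∂π_I/∂q_I = 0: 267 - 8q_I - (q_X) = 0.
Xenon's first-order condition: 188 - 4q_X - (q_I) = 0.
So q_I = (267 - q_X)/8 and q_X = (188 - q_I)/4.
Substituting one into the other gives q_I = 880/31 and q_X = 1237/31.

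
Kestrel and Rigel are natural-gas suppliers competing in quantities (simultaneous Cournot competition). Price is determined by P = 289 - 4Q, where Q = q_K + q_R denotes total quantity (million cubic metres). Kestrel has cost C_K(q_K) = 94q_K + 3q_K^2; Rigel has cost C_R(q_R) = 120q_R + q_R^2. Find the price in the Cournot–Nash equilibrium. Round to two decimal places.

Kestrel's profit: π_K = (289 - 4Q)q_K - (94q_K + 3q_K²). Setting ∂π_K/∂q_K = 0: 195 - 14q_K - 4(q_R) = 0.
Rigel's profit: π_R = (289 - 4Q)q_R - (120q_R + q_R²). Setting ∂π_R/∂q_R = 0: 169 - 10q_R - 4(q_K) = 0.
So q_K = (195 - 4q_R)/14 and q_R = (169 - 4q_K)/10.
Substituting one into the other gives q_K = 637/62 and q_R = 793/62.
Total output Q = 715/31, so price P = 289 - 4·(715/31) = 196.7419.

196.74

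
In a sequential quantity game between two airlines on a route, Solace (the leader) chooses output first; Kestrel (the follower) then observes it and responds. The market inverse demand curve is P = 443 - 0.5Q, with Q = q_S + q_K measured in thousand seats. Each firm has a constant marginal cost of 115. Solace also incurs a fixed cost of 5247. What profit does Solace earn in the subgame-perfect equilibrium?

The follower Kestrel best-responds to any q_S: π_K = (443 - 0.5Q)q_K - 115q_K.
Follower FOC: 328 - (1/2)q_S - q_K = 0, so q_K(q_S) = (328 - (1/2)q_S).
Solace substitutes q_K(q_S) into its own profit: π_S = q_S(443 - (1/2)q_S - (328 - (1/2)q_S)/2) - 115q_S = (279 - (1/4)q_S)q_S - 115q_S.
Maximising: ∂π_S/∂q_S = 164 - (1/2)q_S = 0, giving q_S = 328.
Then q_K = (328 - (1/2)·328) = 164.
Price P = 443 - (1/2)·492 = 197.
Solace's profit: (197 - 115)·328 - 5247 = 21649.

21649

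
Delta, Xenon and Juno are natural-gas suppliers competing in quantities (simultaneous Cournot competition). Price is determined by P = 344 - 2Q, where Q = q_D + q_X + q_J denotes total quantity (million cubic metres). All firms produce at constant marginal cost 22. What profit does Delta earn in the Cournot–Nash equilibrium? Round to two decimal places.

Each firm earns π_i = (344 - 2Q)q_i - 22q_i.
First-order condition (treating rivals' output as given): 322 - 4q_i - 2·Σ_{j≠i} q_j = 0.
By symmetry each firm produces the same amount; substituting Σ_{j≠i} q_j = 2q_i yields q_i = 322/8 = 161/4.
Price P = 344 - 2·(483/4) = 205/2.
Delta's profit: (205/2 - 22)·(161/4) = 3240.1250.

3240.13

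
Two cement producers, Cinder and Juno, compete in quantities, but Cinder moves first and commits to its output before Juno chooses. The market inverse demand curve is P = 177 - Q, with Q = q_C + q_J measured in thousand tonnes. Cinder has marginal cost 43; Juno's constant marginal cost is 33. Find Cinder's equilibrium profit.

Solve by backward induction. Given q_C, the follower Juno maximises π_J = (177 - q_C - q_J)q_J - 33q_J.
∂π_J/∂q_J = 144 - q_C - 2q_J = 0 gives the reaction function q_J = (144 - q_C)/2.
The leader anticipates this reaction. Substituting into P = 177 - Q gives P = 105 - (1/2)q_C, so π_C = (105 - (1/2)q_C)q_C - 43q_C.
Maximising: ∂π_C/∂q_C = 62 - q_C = 0, giving q_C = 62.
Then q_J = (144 - 62)/2 = 41.
Price P = 177 - 103 = 74.
Cinder's profit: (74 - 43)·62 = 1922.

1922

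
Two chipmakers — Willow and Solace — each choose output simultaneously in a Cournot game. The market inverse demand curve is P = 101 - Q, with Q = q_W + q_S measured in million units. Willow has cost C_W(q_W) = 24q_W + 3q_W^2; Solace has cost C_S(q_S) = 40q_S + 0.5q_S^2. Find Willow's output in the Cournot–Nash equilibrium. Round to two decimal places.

Willow's profit: π_W = (101 - Q)q_W - (24q_W + 3q_W²). Setting ∂π_W/∂q_W = 0: 77 - 8q_W - (q_S) = 0.
Solace's profit: π_S = (101 - Q)q_S - (40q_S + (1/2)q_S²). Setting ∂π_S/∂q_S = 0: 61 - 3q_S - (q_W) = 0.
Best responses: q_W = (77 - q_S)/8, q_S = (61 - q_W)/3.
Substituting one into the other gives q_W = 170/23 and q_S = 411/23.

7.39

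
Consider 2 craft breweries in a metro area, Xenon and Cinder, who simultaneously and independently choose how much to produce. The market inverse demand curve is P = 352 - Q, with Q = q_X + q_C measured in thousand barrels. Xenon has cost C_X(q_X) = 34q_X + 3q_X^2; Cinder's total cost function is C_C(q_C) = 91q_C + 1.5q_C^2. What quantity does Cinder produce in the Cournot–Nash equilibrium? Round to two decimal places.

45.38

Xenon's profit: π_X = (352 - Q)q_X - (34q_X + 3q_X²). Setting ∂π_X/∂q_X = 0: 318 - 8q_X - (q_C) = 0.
Cinder's first-order condition: 261 - 5q_C - (q_X) = 0.
Best responses: q_X = (318 - q_C)/8, q_C = (261 - q_X)/5.
Solving the pair: q_X = 443/13, q_C = 590/13.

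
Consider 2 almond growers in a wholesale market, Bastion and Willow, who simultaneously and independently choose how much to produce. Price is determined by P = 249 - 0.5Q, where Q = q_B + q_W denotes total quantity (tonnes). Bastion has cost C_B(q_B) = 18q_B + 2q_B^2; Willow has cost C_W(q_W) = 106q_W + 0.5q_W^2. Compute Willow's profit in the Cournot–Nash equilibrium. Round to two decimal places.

Bastion's profit: π_B = (249 - 0.5Q)q_B - (18q_B + 2q_B²). Setting ∂π_B/∂q_B = 0: 231 - 5q_B - (1/2)(q_W) = 0.
Willow's first-order condition: 143 - 2q_W - (1/2)(q_B) = 0.
Best responses: q_B = (231 - (1/2)q_W)/5, q_W = (143 - (1/2)q_B)/2.
Substituting one into the other gives q_B = 1562/39 and q_W = 61.4872.
Price P = 249 - (1/2)·(1320/13) = 198.2308.
Willow's profit: 198.2308·61.4872 - 106·61.4872 - (1/2)·61.4872² = 3780.6732.

3780.67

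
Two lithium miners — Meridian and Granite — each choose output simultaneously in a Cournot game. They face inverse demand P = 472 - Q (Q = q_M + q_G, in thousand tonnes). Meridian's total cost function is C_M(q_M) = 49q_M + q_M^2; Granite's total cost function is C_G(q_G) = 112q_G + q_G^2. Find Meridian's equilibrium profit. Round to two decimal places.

Meridian's profit: π_M = (472 - Q)q_M - (49q_M + q_M²). Setting ∂π_M/∂q_M = 0: 423 - 4q_M - (q_G) = 0.
Granite's first-order condition: 360 - 4q_G - (q_M) = 0.
Best responses: q_M = (423 - q_G)/4, q_G = (360 - q_M)/4.
Solving the pair: q_M = 444/5, q_G = 339/5.
Price P = 472 - 783/5 = 1577/5.
Meridian's profit: (1577/5)·(444/5) - 49·(444/5) - (444/5)² = 15770.8800.

15770.88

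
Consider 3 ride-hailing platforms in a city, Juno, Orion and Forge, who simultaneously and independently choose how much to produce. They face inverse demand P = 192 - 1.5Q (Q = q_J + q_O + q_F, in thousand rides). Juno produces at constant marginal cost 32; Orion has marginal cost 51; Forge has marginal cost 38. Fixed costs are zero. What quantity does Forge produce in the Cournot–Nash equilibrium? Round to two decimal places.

Juno's profit: π_J = (192 - 1.5Q)q_J - (32q_J). Setting ∂π_J/∂q_J = 0: 160 - 3q_J - (3/2)(q_O + q_F) = 0.
Orion's profit: π_O = (192 - 1.5Q)q_O - (51q_O). Setting ∂π_O/∂q_O = 0: 141 - 3q_O - (3/2)(q_J + q_F) = 0.
Forge's profit: π_F = (192 - 1.5Q)q_F - (38q_F). Setting ∂π_F/∂q_F = 0: 154 - 3q_F - (3/2)(q_J + q_O) = 0.
Summing all 3 equations gives 455 − 6Q = 0, hence Q = 455/6.
Back-substituting: q_J = (160 − 455/4)/(3/2) = 185/6, q_O = (141 − 455/4)/(3/2) = 109/6, q_F = (154 − 455/4)/(3/2) = 161/6.

26.83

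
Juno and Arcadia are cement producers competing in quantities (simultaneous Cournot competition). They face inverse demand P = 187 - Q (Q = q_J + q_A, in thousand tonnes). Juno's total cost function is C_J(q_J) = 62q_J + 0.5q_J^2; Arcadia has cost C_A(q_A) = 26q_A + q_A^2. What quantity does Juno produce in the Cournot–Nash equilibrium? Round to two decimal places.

Juno's profit: π_J = (187 - Q)q_J - (62q_J + (1/2)q_J²). Setting ∂π_J/∂q_J = 0: 125 - 3q_J - (q_A) = 0.
Arcadia's profit: π_A = (187 - Q)q_A - (26q_A + q_A²). Setting ∂π_A/∂q_A = 0: 161 - 4q_A - (q_J) = 0.
Rearranging gives the reaction functions q_J = (125 - q_A)/3 and q_A = (161 - q_J)/4.
Solving the pair: q_J = 339/11, q_A = 358/11.

30.82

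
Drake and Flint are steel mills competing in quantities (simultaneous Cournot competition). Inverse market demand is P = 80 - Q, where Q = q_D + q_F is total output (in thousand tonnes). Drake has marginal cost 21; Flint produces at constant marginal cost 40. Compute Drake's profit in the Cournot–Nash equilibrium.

Drake's profit: π_D = (80 - Q)q_D - (21q_D). Setting ∂π_D/∂q_D = 0: 59 - 2q_D - (q_F) = 0.
Flint's profit: π_F = (80 - Q)q_F - (40q_F). Setting ∂π_F/∂q_F = 0: 40 - 2q_F - (q_D) = 0.
Rearranging gives the reaction functions q_D = (59 - q_F)/2 and q_F = (40 - q_D)/2.
Solving the pair: q_D = 26, q_F = 7.
Price P = 80 - 33 = 47.
Drake's profit: (47 - 21)·26 = 676.

676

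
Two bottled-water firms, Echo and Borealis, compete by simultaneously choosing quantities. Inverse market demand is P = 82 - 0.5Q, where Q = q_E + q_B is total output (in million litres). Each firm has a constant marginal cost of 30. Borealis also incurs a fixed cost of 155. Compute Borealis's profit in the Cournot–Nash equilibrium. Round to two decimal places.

445.89

A representative firm's profit is π_i = q_i(82 - 0.5Q) - 30q_i.
Setting ∂π_i/∂q_i = 0 with rivals' quantities fixed: 52 - q_i - (1/2)q_j = 0.
With identical firms every q_j equals q_i, so q_j = q_i and 52 = (3/2)q_i, giving q_i = 104/3.
Price P = 82 - (1/2)·(208/3) = 142/3.
Borealis's profit: (142/3 - 30)·(104/3) - 155 = 445.8889.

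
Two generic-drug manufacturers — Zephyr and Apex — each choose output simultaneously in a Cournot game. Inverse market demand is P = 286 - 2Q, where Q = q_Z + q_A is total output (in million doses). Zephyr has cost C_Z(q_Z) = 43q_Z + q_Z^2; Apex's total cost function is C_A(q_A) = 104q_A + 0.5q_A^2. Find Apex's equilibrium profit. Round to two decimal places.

Zephyr's profit: π_Z = (286 - 2Q)q_Z - (43q_Z + q_Z²). Setting ∂π_Z/∂q_Z = 0: 243 - 6q_Z - 2(q_A) = 0.
Apex's first-order condition: 182 - 5q_A - 2(q_Z) = 0.
Rearranging gives the reaction functions q_Z = (243 - 2q_A)/6 and q_A = (182 - 2q_Z)/5.
Solving the pair: q_Z = 851/26, q_A = 303/13.
Price P = 286 - 2·(1457/26) = 173.9231.
Apex's profit: 173.9231·(303/13) - 104·(303/13) - (1/2)(303/13)² = 1358.1213.

1358.12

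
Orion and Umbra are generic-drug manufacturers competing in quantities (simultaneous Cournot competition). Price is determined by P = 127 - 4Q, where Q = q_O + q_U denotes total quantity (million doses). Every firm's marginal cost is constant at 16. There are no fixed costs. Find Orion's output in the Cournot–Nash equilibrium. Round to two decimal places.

9.25

A representative firm's profit is π_i = q_i(127 - 4Q) - 16q_i.
First-order condition (treating rivals' output as given): 111 - 8q_i - 4q_j = 0.
With identical firms every q_j equals q_i, so q_j = q_i and 111 = 12q_i, giving q_i = 37/4.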